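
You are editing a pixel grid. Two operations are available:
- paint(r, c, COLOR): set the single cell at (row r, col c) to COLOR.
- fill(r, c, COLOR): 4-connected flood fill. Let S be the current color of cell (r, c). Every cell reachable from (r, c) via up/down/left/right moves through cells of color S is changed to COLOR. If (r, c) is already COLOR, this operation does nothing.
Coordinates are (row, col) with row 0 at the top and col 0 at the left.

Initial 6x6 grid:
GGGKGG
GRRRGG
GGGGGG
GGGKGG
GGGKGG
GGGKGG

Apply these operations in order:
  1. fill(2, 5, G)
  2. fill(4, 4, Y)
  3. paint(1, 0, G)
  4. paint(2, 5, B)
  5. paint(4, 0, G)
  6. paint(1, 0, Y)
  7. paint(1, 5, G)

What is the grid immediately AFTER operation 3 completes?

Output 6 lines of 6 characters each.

After op 1 fill(2,5,G) [0 cells changed]:
GGGKGG
GRRRGG
GGGGGG
GGGKGG
GGGKGG
GGGKGG
After op 2 fill(4,4,Y) [29 cells changed]:
YYYKYY
YRRRYY
YYYYYY
YYYKYY
YYYKYY
YYYKYY
After op 3 paint(1,0,G):
YYYKYY
GRRRYY
YYYYYY
YYYKYY
YYYKYY
YYYKYY

Answer: YYYKYY
GRRRYY
YYYYYY
YYYKYY
YYYKYY
YYYKYY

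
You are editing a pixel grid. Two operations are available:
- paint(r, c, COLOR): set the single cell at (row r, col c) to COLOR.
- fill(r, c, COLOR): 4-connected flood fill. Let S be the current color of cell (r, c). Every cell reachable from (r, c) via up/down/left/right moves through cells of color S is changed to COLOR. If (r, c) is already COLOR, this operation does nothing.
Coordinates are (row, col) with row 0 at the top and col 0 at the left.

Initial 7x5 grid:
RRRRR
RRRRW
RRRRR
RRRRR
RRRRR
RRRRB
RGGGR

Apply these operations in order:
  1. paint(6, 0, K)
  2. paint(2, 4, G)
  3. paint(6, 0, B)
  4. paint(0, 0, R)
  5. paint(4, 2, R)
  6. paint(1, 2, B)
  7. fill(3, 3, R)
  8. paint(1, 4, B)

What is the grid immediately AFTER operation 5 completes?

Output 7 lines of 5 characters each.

Answer: RRRRR
RRRRW
RRRRG
RRRRR
RRRRR
RRRRB
BGGGR

Derivation:
After op 1 paint(6,0,K):
RRRRR
RRRRW
RRRRR
RRRRR
RRRRR
RRRRB
KGGGR
After op 2 paint(2,4,G):
RRRRR
RRRRW
RRRRG
RRRRR
RRRRR
RRRRB
KGGGR
After op 3 paint(6,0,B):
RRRRR
RRRRW
RRRRG
RRRRR
RRRRR
RRRRB
BGGGR
After op 4 paint(0,0,R):
RRRRR
RRRRW
RRRRG
RRRRR
RRRRR
RRRRB
BGGGR
After op 5 paint(4,2,R):
RRRRR
RRRRW
RRRRG
RRRRR
RRRRR
RRRRB
BGGGR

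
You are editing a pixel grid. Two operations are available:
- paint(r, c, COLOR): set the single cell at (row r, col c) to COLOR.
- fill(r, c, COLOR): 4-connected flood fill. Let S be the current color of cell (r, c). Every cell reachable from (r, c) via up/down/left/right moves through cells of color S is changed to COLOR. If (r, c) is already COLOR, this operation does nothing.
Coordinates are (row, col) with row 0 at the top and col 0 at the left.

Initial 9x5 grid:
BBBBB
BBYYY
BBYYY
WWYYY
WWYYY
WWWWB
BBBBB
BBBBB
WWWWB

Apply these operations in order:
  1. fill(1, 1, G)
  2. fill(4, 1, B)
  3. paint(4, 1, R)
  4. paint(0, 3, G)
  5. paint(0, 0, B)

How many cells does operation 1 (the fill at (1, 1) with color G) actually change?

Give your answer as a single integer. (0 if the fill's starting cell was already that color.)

Answer: 9

Derivation:
After op 1 fill(1,1,G) [9 cells changed]:
GGGGG
GGYYY
GGYYY
WWYYY
WWYYY
WWWWB
BBBBB
BBBBB
WWWWB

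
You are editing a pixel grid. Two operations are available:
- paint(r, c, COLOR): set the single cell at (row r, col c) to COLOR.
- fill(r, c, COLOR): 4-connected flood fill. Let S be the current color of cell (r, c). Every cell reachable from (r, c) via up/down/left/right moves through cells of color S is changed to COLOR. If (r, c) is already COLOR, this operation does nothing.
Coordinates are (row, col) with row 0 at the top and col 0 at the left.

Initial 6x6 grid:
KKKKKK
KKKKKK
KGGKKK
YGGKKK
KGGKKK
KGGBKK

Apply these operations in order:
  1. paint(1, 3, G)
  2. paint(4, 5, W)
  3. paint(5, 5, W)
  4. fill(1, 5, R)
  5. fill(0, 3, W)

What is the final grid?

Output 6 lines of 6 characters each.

Answer: WWWWWW
WWWGWW
WGGWWW
YGGWWW
KGGWWW
KGGBWW

Derivation:
After op 1 paint(1,3,G):
KKKKKK
KKKGKK
KGGKKK
YGGKKK
KGGKKK
KGGBKK
After op 2 paint(4,5,W):
KKKKKK
KKKGKK
KGGKKK
YGGKKK
KGGKKW
KGGBKK
After op 3 paint(5,5,W):
KKKKKK
KKKGKK
KGGKKK
YGGKKK
KGGKKW
KGGBKW
After op 4 fill(1,5,R) [21 cells changed]:
RRRRRR
RRRGRR
RGGRRR
YGGRRR
KGGRRW
KGGBRW
After op 5 fill(0,3,W) [21 cells changed]:
WWWWWW
WWWGWW
WGGWWW
YGGWWW
KGGWWW
KGGBWW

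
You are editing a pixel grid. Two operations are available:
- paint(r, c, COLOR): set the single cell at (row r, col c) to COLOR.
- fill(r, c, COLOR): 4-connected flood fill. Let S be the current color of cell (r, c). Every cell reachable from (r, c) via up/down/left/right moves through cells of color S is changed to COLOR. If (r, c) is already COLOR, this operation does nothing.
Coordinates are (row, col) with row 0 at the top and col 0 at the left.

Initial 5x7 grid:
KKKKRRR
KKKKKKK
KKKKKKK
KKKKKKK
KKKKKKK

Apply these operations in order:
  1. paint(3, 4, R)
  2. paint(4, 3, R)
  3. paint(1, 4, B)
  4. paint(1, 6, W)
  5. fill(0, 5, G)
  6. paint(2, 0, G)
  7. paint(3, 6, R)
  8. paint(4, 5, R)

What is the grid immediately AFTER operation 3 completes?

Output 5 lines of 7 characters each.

Answer: KKKKRRR
KKKKBKK
KKKKKKK
KKKKRKK
KKKRKKK

Derivation:
After op 1 paint(3,4,R):
KKKKRRR
KKKKKKK
KKKKKKK
KKKKRKK
KKKKKKK
After op 2 paint(4,3,R):
KKKKRRR
KKKKKKK
KKKKKKK
KKKKRKK
KKKRKKK
After op 3 paint(1,4,B):
KKKKRRR
KKKKBKK
KKKKKKK
KKKKRKK
KKKRKKK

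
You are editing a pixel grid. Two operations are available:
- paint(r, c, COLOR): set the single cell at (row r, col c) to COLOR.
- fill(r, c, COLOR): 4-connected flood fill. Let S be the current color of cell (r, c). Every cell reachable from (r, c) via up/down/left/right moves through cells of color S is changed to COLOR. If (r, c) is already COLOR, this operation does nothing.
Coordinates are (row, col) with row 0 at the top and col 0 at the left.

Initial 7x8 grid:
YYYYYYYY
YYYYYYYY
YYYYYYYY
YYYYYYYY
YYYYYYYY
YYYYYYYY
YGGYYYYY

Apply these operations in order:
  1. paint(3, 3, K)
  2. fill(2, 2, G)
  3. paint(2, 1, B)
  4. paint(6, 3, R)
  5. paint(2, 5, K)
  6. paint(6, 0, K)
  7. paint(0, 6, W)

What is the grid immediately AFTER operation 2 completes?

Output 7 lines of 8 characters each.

After op 1 paint(3,3,K):
YYYYYYYY
YYYYYYYY
YYYYYYYY
YYYKYYYY
YYYYYYYY
YYYYYYYY
YGGYYYYY
After op 2 fill(2,2,G) [53 cells changed]:
GGGGGGGG
GGGGGGGG
GGGGGGGG
GGGKGGGG
GGGGGGGG
GGGGGGGG
GGGGGGGG

Answer: GGGGGGGG
GGGGGGGG
GGGGGGGG
GGGKGGGG
GGGGGGGG
GGGGGGGG
GGGGGGGG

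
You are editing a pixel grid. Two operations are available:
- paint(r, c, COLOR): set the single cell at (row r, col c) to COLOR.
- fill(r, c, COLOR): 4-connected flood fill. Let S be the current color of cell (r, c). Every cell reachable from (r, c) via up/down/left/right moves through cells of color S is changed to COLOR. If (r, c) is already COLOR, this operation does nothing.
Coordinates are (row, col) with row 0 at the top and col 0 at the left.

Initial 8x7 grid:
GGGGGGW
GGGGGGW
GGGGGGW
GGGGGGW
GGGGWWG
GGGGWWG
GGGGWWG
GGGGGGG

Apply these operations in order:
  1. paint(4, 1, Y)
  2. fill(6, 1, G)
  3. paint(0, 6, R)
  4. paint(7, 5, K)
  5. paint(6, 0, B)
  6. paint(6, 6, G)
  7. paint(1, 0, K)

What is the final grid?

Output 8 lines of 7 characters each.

After op 1 paint(4,1,Y):
GGGGGGW
GGGGGGW
GGGGGGW
GGGGGGW
GYGGWWG
GGGGWWG
GGGGWWG
GGGGGGG
After op 2 fill(6,1,G) [0 cells changed]:
GGGGGGW
GGGGGGW
GGGGGGW
GGGGGGW
GYGGWWG
GGGGWWG
GGGGWWG
GGGGGGG
After op 3 paint(0,6,R):
GGGGGGR
GGGGGGW
GGGGGGW
GGGGGGW
GYGGWWG
GGGGWWG
GGGGWWG
GGGGGGG
After op 4 paint(7,5,K):
GGGGGGR
GGGGGGW
GGGGGGW
GGGGGGW
GYGGWWG
GGGGWWG
GGGGWWG
GGGGGKG
After op 5 paint(6,0,B):
GGGGGGR
GGGGGGW
GGGGGGW
GGGGGGW
GYGGWWG
GGGGWWG
BGGGWWG
GGGGGKG
After op 6 paint(6,6,G):
GGGGGGR
GGGGGGW
GGGGGGW
GGGGGGW
GYGGWWG
GGGGWWG
BGGGWWG
GGGGGKG
After op 7 paint(1,0,K):
GGGGGGR
KGGGGGW
GGGGGGW
GGGGGGW
GYGGWWG
GGGGWWG
BGGGWWG
GGGGGKG

Answer: GGGGGGR
KGGGGGW
GGGGGGW
GGGGGGW
GYGGWWG
GGGGWWG
BGGGWWG
GGGGGKG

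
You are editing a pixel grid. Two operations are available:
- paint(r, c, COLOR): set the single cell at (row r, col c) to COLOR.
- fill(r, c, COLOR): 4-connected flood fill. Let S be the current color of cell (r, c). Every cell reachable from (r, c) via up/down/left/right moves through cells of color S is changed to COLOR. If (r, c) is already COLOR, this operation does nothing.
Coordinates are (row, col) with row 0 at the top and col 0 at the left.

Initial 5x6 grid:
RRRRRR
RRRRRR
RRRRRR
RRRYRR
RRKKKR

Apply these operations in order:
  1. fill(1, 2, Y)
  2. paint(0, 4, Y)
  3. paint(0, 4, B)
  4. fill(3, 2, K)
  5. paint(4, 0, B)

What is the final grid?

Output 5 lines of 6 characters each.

Answer: KKKKBK
KKKKKK
KKKKKK
KKKKKK
BKKKKK

Derivation:
After op 1 fill(1,2,Y) [26 cells changed]:
YYYYYY
YYYYYY
YYYYYY
YYYYYY
YYKKKY
After op 2 paint(0,4,Y):
YYYYYY
YYYYYY
YYYYYY
YYYYYY
YYKKKY
After op 3 paint(0,4,B):
YYYYBY
YYYYYY
YYYYYY
YYYYYY
YYKKKY
After op 4 fill(3,2,K) [26 cells changed]:
KKKKBK
KKKKKK
KKKKKK
KKKKKK
KKKKKK
After op 5 paint(4,0,B):
KKKKBK
KKKKKK
KKKKKK
KKKKKK
BKKKKK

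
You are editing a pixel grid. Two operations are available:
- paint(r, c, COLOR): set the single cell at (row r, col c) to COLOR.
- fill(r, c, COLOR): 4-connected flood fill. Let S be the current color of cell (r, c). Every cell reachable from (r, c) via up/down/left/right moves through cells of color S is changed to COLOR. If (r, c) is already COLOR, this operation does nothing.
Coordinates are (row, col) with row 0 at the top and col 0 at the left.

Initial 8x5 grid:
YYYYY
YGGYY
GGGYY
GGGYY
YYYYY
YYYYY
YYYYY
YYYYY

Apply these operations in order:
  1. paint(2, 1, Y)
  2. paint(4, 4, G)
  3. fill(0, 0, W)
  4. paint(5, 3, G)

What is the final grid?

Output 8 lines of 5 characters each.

Answer: WWWWW
WGGWW
GYGWW
GGGWW
WWWWG
WWWGW
WWWWW
WWWWW

Derivation:
After op 1 paint(2,1,Y):
YYYYY
YGGYY
GYGYY
GGGYY
YYYYY
YYYYY
YYYYY
YYYYY
After op 2 paint(4,4,G):
YYYYY
YGGYY
GYGYY
GGGYY
YYYYG
YYYYY
YYYYY
YYYYY
After op 3 fill(0,0,W) [31 cells changed]:
WWWWW
WGGWW
GYGWW
GGGWW
WWWWG
WWWWW
WWWWW
WWWWW
After op 4 paint(5,3,G):
WWWWW
WGGWW
GYGWW
GGGWW
WWWWG
WWWGW
WWWWW
WWWWW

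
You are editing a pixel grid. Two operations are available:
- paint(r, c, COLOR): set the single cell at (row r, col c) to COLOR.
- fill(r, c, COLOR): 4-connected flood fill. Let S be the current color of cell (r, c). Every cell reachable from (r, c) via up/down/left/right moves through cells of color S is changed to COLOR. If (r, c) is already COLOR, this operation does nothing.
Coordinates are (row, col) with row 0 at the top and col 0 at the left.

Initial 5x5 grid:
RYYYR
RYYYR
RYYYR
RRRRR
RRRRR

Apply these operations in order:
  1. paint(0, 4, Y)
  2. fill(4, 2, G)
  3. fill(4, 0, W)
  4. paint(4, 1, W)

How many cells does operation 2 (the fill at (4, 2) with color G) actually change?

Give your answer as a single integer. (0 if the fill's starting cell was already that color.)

Answer: 15

Derivation:
After op 1 paint(0,4,Y):
RYYYY
RYYYR
RYYYR
RRRRR
RRRRR
After op 2 fill(4,2,G) [15 cells changed]:
GYYYY
GYYYG
GYYYG
GGGGG
GGGGG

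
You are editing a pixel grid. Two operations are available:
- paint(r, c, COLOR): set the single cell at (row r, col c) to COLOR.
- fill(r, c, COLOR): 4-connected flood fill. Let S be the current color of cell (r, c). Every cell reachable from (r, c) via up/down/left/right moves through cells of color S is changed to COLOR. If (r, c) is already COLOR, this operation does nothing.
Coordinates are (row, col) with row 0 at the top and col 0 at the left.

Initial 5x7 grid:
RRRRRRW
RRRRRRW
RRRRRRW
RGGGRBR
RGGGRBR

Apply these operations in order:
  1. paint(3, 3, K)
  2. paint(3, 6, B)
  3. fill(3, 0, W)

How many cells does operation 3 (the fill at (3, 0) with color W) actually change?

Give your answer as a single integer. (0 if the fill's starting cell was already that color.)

After op 1 paint(3,3,K):
RRRRRRW
RRRRRRW
RRRRRRW
RGGKRBR
RGGGRBR
After op 2 paint(3,6,B):
RRRRRRW
RRRRRRW
RRRRRRW
RGGKRBB
RGGGRBR
After op 3 fill(3,0,W) [22 cells changed]:
WWWWWWW
WWWWWWW
WWWWWWW
WGGKWBB
WGGGWBR

Answer: 22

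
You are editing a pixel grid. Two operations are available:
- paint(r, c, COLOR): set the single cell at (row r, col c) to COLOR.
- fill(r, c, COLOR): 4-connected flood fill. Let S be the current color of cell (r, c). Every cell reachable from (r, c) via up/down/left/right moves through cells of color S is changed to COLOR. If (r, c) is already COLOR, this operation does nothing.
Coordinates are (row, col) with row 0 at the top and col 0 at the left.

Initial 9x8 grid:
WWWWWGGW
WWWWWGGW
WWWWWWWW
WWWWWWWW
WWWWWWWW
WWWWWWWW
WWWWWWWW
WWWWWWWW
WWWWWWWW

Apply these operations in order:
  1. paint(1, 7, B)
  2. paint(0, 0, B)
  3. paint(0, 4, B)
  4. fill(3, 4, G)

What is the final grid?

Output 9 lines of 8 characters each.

After op 1 paint(1,7,B):
WWWWWGGW
WWWWWGGB
WWWWWWWW
WWWWWWWW
WWWWWWWW
WWWWWWWW
WWWWWWWW
WWWWWWWW
WWWWWWWW
After op 2 paint(0,0,B):
BWWWWGGW
WWWWWGGB
WWWWWWWW
WWWWWWWW
WWWWWWWW
WWWWWWWW
WWWWWWWW
WWWWWWWW
WWWWWWWW
After op 3 paint(0,4,B):
BWWWBGGW
WWWWWGGB
WWWWWWWW
WWWWWWWW
WWWWWWWW
WWWWWWWW
WWWWWWWW
WWWWWWWW
WWWWWWWW
After op 4 fill(3,4,G) [64 cells changed]:
BGGGBGGW
GGGGGGGB
GGGGGGGG
GGGGGGGG
GGGGGGGG
GGGGGGGG
GGGGGGGG
GGGGGGGG
GGGGGGGG

Answer: BGGGBGGW
GGGGGGGB
GGGGGGGG
GGGGGGGG
GGGGGGGG
GGGGGGGG
GGGGGGGG
GGGGGGGG
GGGGGGGG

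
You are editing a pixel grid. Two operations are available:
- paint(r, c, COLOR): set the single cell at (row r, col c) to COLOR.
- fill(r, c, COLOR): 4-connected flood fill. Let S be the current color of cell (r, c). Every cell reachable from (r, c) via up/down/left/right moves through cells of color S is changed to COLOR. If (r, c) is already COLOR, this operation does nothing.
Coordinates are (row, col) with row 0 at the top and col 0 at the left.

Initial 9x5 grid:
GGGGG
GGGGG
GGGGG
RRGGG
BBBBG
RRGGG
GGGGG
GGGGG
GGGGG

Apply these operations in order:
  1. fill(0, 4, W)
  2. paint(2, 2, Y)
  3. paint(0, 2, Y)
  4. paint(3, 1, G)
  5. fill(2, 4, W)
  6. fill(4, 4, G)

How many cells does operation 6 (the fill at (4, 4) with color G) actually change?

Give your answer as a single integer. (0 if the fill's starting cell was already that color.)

After op 1 fill(0,4,W) [37 cells changed]:
WWWWW
WWWWW
WWWWW
RRWWW
BBBBW
RRWWW
WWWWW
WWWWW
WWWWW
After op 2 paint(2,2,Y):
WWWWW
WWWWW
WWYWW
RRWWW
BBBBW
RRWWW
WWWWW
WWWWW
WWWWW
After op 3 paint(0,2,Y):
WWYWW
WWWWW
WWYWW
RRWWW
BBBBW
RRWWW
WWWWW
WWWWW
WWWWW
After op 4 paint(3,1,G):
WWYWW
WWWWW
WWYWW
RGWWW
BBBBW
RRWWW
WWWWW
WWWWW
WWWWW
After op 5 fill(2,4,W) [0 cells changed]:
WWYWW
WWWWW
WWYWW
RGWWW
BBBBW
RRWWW
WWWWW
WWWWW
WWWWW
After op 6 fill(4,4,G) [35 cells changed]:
GGYGG
GGGGG
GGYGG
RGGGG
BBBBG
RRGGG
GGGGG
GGGGG
GGGGG

Answer: 35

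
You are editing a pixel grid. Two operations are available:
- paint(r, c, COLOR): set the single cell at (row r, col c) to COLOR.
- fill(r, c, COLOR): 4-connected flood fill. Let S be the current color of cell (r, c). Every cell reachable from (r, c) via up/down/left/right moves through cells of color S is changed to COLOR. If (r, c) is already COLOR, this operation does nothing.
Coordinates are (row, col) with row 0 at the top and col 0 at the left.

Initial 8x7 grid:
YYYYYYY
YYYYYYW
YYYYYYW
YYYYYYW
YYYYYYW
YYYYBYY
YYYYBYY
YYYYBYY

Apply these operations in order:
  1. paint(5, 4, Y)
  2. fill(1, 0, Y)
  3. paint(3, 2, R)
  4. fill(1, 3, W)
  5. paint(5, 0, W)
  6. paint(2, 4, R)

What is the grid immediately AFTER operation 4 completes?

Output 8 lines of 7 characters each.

Answer: WWWWWWW
WWWWWWW
WWWWWWW
WWRWWWW
WWWWWWW
WWWWWWW
WWWWBWW
WWWWBWW

Derivation:
After op 1 paint(5,4,Y):
YYYYYYY
YYYYYYW
YYYYYYW
YYYYYYW
YYYYYYW
YYYYYYY
YYYYBYY
YYYYBYY
After op 2 fill(1,0,Y) [0 cells changed]:
YYYYYYY
YYYYYYW
YYYYYYW
YYYYYYW
YYYYYYW
YYYYYYY
YYYYBYY
YYYYBYY
After op 3 paint(3,2,R):
YYYYYYY
YYYYYYW
YYYYYYW
YYRYYYW
YYYYYYW
YYYYYYY
YYYYBYY
YYYYBYY
After op 4 fill(1,3,W) [49 cells changed]:
WWWWWWW
WWWWWWW
WWWWWWW
WWRWWWW
WWWWWWW
WWWWWWW
WWWWBWW
WWWWBWW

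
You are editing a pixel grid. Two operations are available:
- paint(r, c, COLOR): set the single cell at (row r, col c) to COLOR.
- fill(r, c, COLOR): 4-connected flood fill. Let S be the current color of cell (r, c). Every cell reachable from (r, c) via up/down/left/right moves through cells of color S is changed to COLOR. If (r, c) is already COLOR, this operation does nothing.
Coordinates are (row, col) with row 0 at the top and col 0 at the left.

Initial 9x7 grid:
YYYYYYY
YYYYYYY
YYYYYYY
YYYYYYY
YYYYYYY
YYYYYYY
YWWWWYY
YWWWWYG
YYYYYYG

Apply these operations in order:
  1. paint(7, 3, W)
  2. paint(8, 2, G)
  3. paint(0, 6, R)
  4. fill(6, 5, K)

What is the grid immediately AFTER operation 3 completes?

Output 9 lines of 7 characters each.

Answer: YYYYYYR
YYYYYYY
YYYYYYY
YYYYYYY
YYYYYYY
YYYYYYY
YWWWWYY
YWWWWYG
YYGYYYG

Derivation:
After op 1 paint(7,3,W):
YYYYYYY
YYYYYYY
YYYYYYY
YYYYYYY
YYYYYYY
YYYYYYY
YWWWWYY
YWWWWYG
YYYYYYG
After op 2 paint(8,2,G):
YYYYYYY
YYYYYYY
YYYYYYY
YYYYYYY
YYYYYYY
YYYYYYY
YWWWWYY
YWWWWYG
YYGYYYG
After op 3 paint(0,6,R):
YYYYYYR
YYYYYYY
YYYYYYY
YYYYYYY
YYYYYYY
YYYYYYY
YWWWWYY
YWWWWYG
YYGYYYG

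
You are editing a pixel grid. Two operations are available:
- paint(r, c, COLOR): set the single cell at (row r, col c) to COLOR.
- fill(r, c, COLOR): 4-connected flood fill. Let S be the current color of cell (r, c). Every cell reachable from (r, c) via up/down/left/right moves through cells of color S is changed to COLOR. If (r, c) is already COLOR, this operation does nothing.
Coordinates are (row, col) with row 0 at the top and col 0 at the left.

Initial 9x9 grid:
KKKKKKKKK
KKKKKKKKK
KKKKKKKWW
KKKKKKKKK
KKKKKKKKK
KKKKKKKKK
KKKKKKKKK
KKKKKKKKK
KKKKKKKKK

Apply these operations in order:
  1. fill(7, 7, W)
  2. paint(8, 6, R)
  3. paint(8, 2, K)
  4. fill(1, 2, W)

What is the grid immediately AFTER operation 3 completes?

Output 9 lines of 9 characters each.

After op 1 fill(7,7,W) [79 cells changed]:
WWWWWWWWW
WWWWWWWWW
WWWWWWWWW
WWWWWWWWW
WWWWWWWWW
WWWWWWWWW
WWWWWWWWW
WWWWWWWWW
WWWWWWWWW
After op 2 paint(8,6,R):
WWWWWWWWW
WWWWWWWWW
WWWWWWWWW
WWWWWWWWW
WWWWWWWWW
WWWWWWWWW
WWWWWWWWW
WWWWWWWWW
WWWWWWRWW
After op 3 paint(8,2,K):
WWWWWWWWW
WWWWWWWWW
WWWWWWWWW
WWWWWWWWW
WWWWWWWWW
WWWWWWWWW
WWWWWWWWW
WWWWWWWWW
WWKWWWRWW

Answer: WWWWWWWWW
WWWWWWWWW
WWWWWWWWW
WWWWWWWWW
WWWWWWWWW
WWWWWWWWW
WWWWWWWWW
WWWWWWWWW
WWKWWWRWW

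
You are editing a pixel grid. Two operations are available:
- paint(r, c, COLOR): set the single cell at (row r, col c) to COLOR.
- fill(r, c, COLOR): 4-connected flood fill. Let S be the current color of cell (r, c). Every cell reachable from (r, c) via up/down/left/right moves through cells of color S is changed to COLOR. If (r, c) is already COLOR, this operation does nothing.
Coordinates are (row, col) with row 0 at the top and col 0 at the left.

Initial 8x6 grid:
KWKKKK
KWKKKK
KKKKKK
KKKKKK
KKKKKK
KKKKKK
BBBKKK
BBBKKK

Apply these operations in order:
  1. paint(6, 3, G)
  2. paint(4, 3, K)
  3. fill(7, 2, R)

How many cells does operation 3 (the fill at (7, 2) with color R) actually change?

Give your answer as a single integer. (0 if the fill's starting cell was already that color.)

After op 1 paint(6,3,G):
KWKKKK
KWKKKK
KKKKKK
KKKKKK
KKKKKK
KKKKKK
BBBGKK
BBBKKK
After op 2 paint(4,3,K):
KWKKKK
KWKKKK
KKKKKK
KKKKKK
KKKKKK
KKKKKK
BBBGKK
BBBKKK
After op 3 fill(7,2,R) [6 cells changed]:
KWKKKK
KWKKKK
KKKKKK
KKKKKK
KKKKKK
KKKKKK
RRRGKK
RRRKKK

Answer: 6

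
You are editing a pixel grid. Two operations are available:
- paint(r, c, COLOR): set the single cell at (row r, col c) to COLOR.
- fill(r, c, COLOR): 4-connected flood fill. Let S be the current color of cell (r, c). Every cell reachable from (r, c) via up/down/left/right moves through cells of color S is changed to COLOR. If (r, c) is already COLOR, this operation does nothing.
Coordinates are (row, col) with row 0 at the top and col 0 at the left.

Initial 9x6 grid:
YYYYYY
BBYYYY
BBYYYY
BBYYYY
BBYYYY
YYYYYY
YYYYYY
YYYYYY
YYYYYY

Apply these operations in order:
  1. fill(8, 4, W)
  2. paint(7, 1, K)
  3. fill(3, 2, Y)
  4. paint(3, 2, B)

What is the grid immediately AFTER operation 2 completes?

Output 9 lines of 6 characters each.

Answer: WWWWWW
BBWWWW
BBWWWW
BBWWWW
BBWWWW
WWWWWW
WWWWWW
WKWWWW
WWWWWW

Derivation:
After op 1 fill(8,4,W) [46 cells changed]:
WWWWWW
BBWWWW
BBWWWW
BBWWWW
BBWWWW
WWWWWW
WWWWWW
WWWWWW
WWWWWW
After op 2 paint(7,1,K):
WWWWWW
BBWWWW
BBWWWW
BBWWWW
BBWWWW
WWWWWW
WWWWWW
WKWWWW
WWWWWW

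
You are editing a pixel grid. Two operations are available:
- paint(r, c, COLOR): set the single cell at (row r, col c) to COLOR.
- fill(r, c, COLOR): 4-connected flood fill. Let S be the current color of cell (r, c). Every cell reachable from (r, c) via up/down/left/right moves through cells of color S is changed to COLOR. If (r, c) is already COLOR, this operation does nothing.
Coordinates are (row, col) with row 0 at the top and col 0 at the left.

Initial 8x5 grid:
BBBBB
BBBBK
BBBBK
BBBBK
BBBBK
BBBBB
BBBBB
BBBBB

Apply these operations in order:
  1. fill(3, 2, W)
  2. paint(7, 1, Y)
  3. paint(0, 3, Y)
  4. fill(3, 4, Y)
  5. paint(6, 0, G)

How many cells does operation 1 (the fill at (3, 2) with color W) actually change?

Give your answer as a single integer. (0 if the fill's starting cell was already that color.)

After op 1 fill(3,2,W) [36 cells changed]:
WWWWW
WWWWK
WWWWK
WWWWK
WWWWK
WWWWW
WWWWW
WWWWW

Answer: 36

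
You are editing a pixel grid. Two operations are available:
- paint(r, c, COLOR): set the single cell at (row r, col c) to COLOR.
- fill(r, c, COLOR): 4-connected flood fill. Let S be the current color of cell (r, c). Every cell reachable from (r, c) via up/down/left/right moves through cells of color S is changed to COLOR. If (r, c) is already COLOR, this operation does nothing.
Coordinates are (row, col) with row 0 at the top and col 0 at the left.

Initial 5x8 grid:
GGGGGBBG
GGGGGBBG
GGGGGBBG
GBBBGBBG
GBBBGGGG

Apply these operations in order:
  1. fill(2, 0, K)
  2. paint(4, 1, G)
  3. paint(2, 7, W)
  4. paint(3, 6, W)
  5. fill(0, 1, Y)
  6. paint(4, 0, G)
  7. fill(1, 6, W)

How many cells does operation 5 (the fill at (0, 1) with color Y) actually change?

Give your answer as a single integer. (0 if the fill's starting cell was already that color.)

Answer: 23

Derivation:
After op 1 fill(2,0,K) [26 cells changed]:
KKKKKBBK
KKKKKBBK
KKKKKBBK
KBBBKBBK
KBBBKKKK
After op 2 paint(4,1,G):
KKKKKBBK
KKKKKBBK
KKKKKBBK
KBBBKBBK
KGBBKKKK
After op 3 paint(2,7,W):
KKKKKBBK
KKKKKBBK
KKKKKBBW
KBBBKBBK
KGBBKKKK
After op 4 paint(3,6,W):
KKKKKBBK
KKKKKBBK
KKKKKBBW
KBBBKBWK
KGBBKKKK
After op 5 fill(0,1,Y) [23 cells changed]:
YYYYYBBK
YYYYYBBK
YYYYYBBW
YBBBYBWY
YGBBYYYY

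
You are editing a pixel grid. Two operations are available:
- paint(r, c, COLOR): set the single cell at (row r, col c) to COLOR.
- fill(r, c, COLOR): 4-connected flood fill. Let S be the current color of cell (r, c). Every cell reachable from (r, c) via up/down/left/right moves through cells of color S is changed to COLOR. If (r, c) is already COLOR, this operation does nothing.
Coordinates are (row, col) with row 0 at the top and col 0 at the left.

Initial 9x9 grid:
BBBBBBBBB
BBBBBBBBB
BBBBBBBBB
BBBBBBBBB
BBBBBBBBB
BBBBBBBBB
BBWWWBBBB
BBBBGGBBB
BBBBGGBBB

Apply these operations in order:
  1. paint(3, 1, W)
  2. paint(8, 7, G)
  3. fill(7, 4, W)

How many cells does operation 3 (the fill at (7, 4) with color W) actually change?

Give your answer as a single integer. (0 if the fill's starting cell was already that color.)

After op 1 paint(3,1,W):
BBBBBBBBB
BBBBBBBBB
BBBBBBBBB
BWBBBBBBB
BBBBBBBBB
BBBBBBBBB
BBWWWBBBB
BBBBGGBBB
BBBBGGBBB
After op 2 paint(8,7,G):
BBBBBBBBB
BBBBBBBBB
BBBBBBBBB
BWBBBBBBB
BBBBBBBBB
BBBBBBBBB
BBWWWBBBB
BBBBGGBBB
BBBBGGBGB
After op 3 fill(7,4,W) [4 cells changed]:
BBBBBBBBB
BBBBBBBBB
BBBBBBBBB
BWBBBBBBB
BBBBBBBBB
BBBBBBBBB
BBWWWBBBB
BBBBWWBBB
BBBBWWBGB

Answer: 4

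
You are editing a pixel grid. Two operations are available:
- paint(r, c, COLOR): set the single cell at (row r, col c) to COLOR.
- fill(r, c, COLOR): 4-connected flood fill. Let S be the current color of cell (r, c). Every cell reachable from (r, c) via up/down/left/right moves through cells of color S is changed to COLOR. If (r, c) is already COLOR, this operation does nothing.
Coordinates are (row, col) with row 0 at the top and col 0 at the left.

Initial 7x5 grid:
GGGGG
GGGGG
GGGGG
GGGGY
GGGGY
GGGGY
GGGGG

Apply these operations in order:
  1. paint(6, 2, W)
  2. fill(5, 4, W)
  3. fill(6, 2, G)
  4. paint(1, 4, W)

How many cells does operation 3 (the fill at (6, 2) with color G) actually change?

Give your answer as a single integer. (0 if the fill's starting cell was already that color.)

Answer: 1

Derivation:
After op 1 paint(6,2,W):
GGGGG
GGGGG
GGGGG
GGGGY
GGGGY
GGGGY
GGWGG
After op 2 fill(5,4,W) [3 cells changed]:
GGGGG
GGGGG
GGGGG
GGGGW
GGGGW
GGGGW
GGWGG
After op 3 fill(6,2,G) [1 cells changed]:
GGGGG
GGGGG
GGGGG
GGGGW
GGGGW
GGGGW
GGGGG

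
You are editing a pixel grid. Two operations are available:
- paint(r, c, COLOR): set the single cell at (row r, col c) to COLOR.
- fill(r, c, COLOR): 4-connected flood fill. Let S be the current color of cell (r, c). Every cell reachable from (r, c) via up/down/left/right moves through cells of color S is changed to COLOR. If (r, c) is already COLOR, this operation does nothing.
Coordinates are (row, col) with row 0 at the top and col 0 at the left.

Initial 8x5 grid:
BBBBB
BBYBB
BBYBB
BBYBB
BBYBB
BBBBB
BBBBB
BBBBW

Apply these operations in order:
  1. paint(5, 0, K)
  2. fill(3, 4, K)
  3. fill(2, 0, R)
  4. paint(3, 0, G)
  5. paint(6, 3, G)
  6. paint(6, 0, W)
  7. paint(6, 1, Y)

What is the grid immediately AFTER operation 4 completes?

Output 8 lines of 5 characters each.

Answer: RRRRR
RRYRR
RRYRR
GRYRR
RRYRR
RRRRR
RRRRR
RRRRW

Derivation:
After op 1 paint(5,0,K):
BBBBB
BBYBB
BBYBB
BBYBB
BBYBB
KBBBB
BBBBB
BBBBW
After op 2 fill(3,4,K) [34 cells changed]:
KKKKK
KKYKK
KKYKK
KKYKK
KKYKK
KKKKK
KKKKK
KKKKW
After op 3 fill(2,0,R) [35 cells changed]:
RRRRR
RRYRR
RRYRR
RRYRR
RRYRR
RRRRR
RRRRR
RRRRW
After op 4 paint(3,0,G):
RRRRR
RRYRR
RRYRR
GRYRR
RRYRR
RRRRR
RRRRR
RRRRW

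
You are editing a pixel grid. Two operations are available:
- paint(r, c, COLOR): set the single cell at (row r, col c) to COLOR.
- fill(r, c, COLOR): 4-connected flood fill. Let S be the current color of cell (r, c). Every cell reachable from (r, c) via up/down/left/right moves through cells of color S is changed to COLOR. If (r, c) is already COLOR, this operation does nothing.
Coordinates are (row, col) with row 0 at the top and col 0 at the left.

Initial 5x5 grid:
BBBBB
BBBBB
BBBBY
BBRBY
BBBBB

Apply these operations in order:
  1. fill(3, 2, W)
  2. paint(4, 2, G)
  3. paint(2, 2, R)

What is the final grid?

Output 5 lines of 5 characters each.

After op 1 fill(3,2,W) [1 cells changed]:
BBBBB
BBBBB
BBBBY
BBWBY
BBBBB
After op 2 paint(4,2,G):
BBBBB
BBBBB
BBBBY
BBWBY
BBGBB
After op 3 paint(2,2,R):
BBBBB
BBBBB
BBRBY
BBWBY
BBGBB

Answer: BBBBB
BBBBB
BBRBY
BBWBY
BBGBB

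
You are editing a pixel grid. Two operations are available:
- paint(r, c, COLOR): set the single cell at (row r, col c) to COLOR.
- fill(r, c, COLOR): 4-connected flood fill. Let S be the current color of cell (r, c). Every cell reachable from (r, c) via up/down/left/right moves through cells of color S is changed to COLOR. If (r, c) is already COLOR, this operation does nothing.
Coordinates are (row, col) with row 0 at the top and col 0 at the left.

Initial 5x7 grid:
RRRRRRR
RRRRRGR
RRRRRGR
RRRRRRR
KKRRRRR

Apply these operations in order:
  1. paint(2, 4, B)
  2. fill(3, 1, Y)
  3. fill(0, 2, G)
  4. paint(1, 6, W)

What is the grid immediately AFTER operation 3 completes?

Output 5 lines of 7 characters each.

Answer: GGGGGGG
GGGGGGG
GGGGBGG
GGGGGGG
KKGGGGG

Derivation:
After op 1 paint(2,4,B):
RRRRRRR
RRRRRGR
RRRRBGR
RRRRRRR
KKRRRRR
After op 2 fill(3,1,Y) [30 cells changed]:
YYYYYYY
YYYYYGY
YYYYBGY
YYYYYYY
KKYYYYY
After op 3 fill(0,2,G) [30 cells changed]:
GGGGGGG
GGGGGGG
GGGGBGG
GGGGGGG
KKGGGGG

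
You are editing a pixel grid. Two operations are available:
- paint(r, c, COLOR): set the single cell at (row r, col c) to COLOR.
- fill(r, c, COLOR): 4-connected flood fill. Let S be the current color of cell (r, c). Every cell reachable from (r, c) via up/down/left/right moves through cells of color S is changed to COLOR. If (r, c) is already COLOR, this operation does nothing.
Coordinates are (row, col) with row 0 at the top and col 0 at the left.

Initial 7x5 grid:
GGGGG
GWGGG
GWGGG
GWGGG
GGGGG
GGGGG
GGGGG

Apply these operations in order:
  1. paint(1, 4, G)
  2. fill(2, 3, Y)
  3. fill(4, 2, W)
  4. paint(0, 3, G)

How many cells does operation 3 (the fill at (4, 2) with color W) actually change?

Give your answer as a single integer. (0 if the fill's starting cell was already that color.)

Answer: 32

Derivation:
After op 1 paint(1,4,G):
GGGGG
GWGGG
GWGGG
GWGGG
GGGGG
GGGGG
GGGGG
After op 2 fill(2,3,Y) [32 cells changed]:
YYYYY
YWYYY
YWYYY
YWYYY
YYYYY
YYYYY
YYYYY
After op 3 fill(4,2,W) [32 cells changed]:
WWWWW
WWWWW
WWWWW
WWWWW
WWWWW
WWWWW
WWWWW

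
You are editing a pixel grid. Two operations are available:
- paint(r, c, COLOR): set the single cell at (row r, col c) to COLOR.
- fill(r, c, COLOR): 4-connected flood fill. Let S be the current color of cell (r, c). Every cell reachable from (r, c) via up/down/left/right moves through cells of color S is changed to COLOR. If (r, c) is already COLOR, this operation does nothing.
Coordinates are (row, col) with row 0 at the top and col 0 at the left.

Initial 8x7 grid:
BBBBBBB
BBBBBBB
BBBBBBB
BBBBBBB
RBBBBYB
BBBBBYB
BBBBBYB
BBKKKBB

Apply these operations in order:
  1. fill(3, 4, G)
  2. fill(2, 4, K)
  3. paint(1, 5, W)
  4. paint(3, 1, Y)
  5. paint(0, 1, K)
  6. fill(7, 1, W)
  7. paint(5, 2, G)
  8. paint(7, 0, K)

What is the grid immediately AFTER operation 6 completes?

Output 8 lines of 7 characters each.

Answer: WWWWWWW
WWWWWWW
WWWWWWW
WYWWWWW
RWWWWYW
WWWWWYW
WWWWWYW
WWWWWWW

Derivation:
After op 1 fill(3,4,G) [49 cells changed]:
GGGGGGG
GGGGGGG
GGGGGGG
GGGGGGG
RGGGGYG
GGGGGYG
GGGGGYG
GGKKKGG
After op 2 fill(2,4,K) [49 cells changed]:
KKKKKKK
KKKKKKK
KKKKKKK
KKKKKKK
RKKKKYK
KKKKKYK
KKKKKYK
KKKKKKK
After op 3 paint(1,5,W):
KKKKKKK
KKKKKWK
KKKKKKK
KKKKKKK
RKKKKYK
KKKKKYK
KKKKKYK
KKKKKKK
After op 4 paint(3,1,Y):
KKKKKKK
KKKKKWK
KKKKKKK
KYKKKKK
RKKKKYK
KKKKKYK
KKKKKYK
KKKKKKK
After op 5 paint(0,1,K):
KKKKKKK
KKKKKWK
KKKKKKK
KYKKKKK
RKKKKYK
KKKKKYK
KKKKKYK
KKKKKKK
After op 6 fill(7,1,W) [50 cells changed]:
WWWWWWW
WWWWWWW
WWWWWWW
WYWWWWW
RWWWWYW
WWWWWYW
WWWWWYW
WWWWWWW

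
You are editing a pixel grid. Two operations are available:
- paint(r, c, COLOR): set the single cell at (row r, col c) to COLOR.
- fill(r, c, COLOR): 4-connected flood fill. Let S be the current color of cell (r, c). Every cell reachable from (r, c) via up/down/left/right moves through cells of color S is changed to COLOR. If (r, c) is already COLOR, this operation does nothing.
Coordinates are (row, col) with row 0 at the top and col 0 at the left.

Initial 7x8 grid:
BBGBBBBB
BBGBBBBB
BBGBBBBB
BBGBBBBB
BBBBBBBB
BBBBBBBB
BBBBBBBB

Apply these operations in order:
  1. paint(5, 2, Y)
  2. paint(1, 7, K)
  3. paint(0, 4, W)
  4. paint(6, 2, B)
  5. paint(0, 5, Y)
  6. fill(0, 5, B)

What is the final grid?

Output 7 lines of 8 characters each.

Answer: BBGBWBBB
BBGBBBBK
BBGBBBBB
BBGBBBBB
BBBBBBBB
BBYBBBBB
BBBBBBBB

Derivation:
After op 1 paint(5,2,Y):
BBGBBBBB
BBGBBBBB
BBGBBBBB
BBGBBBBB
BBBBBBBB
BBYBBBBB
BBBBBBBB
After op 2 paint(1,7,K):
BBGBBBBB
BBGBBBBK
BBGBBBBB
BBGBBBBB
BBBBBBBB
BBYBBBBB
BBBBBBBB
After op 3 paint(0,4,W):
BBGBWBBB
BBGBBBBK
BBGBBBBB
BBGBBBBB
BBBBBBBB
BBYBBBBB
BBBBBBBB
After op 4 paint(6,2,B):
BBGBWBBB
BBGBBBBK
BBGBBBBB
BBGBBBBB
BBBBBBBB
BBYBBBBB
BBBBBBBB
After op 5 paint(0,5,Y):
BBGBWYBB
BBGBBBBK
BBGBBBBB
BBGBBBBB
BBBBBBBB
BBYBBBBB
BBBBBBBB
After op 6 fill(0,5,B) [1 cells changed]:
BBGBWBBB
BBGBBBBK
BBGBBBBB
BBGBBBBB
BBBBBBBB
BBYBBBBB
BBBBBBBB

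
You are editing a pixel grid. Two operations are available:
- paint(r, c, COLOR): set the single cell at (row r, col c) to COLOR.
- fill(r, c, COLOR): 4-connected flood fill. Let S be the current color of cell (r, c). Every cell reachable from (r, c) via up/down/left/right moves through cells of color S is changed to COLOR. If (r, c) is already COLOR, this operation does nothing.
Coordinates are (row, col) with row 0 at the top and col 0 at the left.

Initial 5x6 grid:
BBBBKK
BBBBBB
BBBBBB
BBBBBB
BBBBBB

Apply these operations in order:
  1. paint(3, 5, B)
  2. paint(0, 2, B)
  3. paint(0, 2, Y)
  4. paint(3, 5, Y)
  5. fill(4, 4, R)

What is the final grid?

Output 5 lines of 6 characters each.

Answer: RRYRKK
RRRRRR
RRRRRR
RRRRRY
RRRRRR

Derivation:
After op 1 paint(3,5,B):
BBBBKK
BBBBBB
BBBBBB
BBBBBB
BBBBBB
After op 2 paint(0,2,B):
BBBBKK
BBBBBB
BBBBBB
BBBBBB
BBBBBB
After op 3 paint(0,2,Y):
BBYBKK
BBBBBB
BBBBBB
BBBBBB
BBBBBB
After op 4 paint(3,5,Y):
BBYBKK
BBBBBB
BBBBBB
BBBBBY
BBBBBB
After op 5 fill(4,4,R) [26 cells changed]:
RRYRKK
RRRRRR
RRRRRR
RRRRRY
RRRRRR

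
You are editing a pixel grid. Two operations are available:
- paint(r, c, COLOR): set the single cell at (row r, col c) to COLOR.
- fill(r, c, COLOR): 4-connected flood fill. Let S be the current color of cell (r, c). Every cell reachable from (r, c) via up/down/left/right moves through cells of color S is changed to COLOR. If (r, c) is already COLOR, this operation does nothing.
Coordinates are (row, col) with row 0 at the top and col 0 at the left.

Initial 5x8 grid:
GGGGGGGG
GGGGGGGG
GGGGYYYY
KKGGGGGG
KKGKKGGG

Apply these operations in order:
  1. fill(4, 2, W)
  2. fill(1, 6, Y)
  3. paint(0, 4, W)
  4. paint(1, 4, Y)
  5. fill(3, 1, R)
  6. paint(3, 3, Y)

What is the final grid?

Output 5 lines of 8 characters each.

After op 1 fill(4,2,W) [30 cells changed]:
WWWWWWWW
WWWWWWWW
WWWWYYYY
KKWWWWWW
KKWKKWWW
After op 2 fill(1,6,Y) [30 cells changed]:
YYYYYYYY
YYYYYYYY
YYYYYYYY
KKYYYYYY
KKYKKYYY
After op 3 paint(0,4,W):
YYYYWYYY
YYYYYYYY
YYYYYYYY
KKYYYYYY
KKYKKYYY
After op 4 paint(1,4,Y):
YYYYWYYY
YYYYYYYY
YYYYYYYY
KKYYYYYY
KKYKKYYY
After op 5 fill(3,1,R) [4 cells changed]:
YYYYWYYY
YYYYYYYY
YYYYYYYY
RRYYYYYY
RRYKKYYY
After op 6 paint(3,3,Y):
YYYYWYYY
YYYYYYYY
YYYYYYYY
RRYYYYYY
RRYKKYYY

Answer: YYYYWYYY
YYYYYYYY
YYYYYYYY
RRYYYYYY
RRYKKYYY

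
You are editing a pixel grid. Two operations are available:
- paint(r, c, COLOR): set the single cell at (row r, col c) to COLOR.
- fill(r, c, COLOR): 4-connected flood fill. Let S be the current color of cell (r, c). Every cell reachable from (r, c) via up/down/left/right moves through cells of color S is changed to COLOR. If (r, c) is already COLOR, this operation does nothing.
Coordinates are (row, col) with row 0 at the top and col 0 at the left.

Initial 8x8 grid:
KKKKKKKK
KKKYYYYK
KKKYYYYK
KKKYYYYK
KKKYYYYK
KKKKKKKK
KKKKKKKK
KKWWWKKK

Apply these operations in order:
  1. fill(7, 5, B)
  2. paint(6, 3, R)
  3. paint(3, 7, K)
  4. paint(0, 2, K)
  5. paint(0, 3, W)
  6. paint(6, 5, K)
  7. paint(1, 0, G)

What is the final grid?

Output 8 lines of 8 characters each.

After op 1 fill(7,5,B) [45 cells changed]:
BBBBBBBB
BBBYYYYB
BBBYYYYB
BBBYYYYB
BBBYYYYB
BBBBBBBB
BBBBBBBB
BBWWWBBB
After op 2 paint(6,3,R):
BBBBBBBB
BBBYYYYB
BBBYYYYB
BBBYYYYB
BBBYYYYB
BBBBBBBB
BBBRBBBB
BBWWWBBB
After op 3 paint(3,7,K):
BBBBBBBB
BBBYYYYB
BBBYYYYB
BBBYYYYK
BBBYYYYB
BBBBBBBB
BBBRBBBB
BBWWWBBB
After op 4 paint(0,2,K):
BBKBBBBB
BBBYYYYB
BBBYYYYB
BBBYYYYK
BBBYYYYB
BBBBBBBB
BBBRBBBB
BBWWWBBB
After op 5 paint(0,3,W):
BBKWBBBB
BBBYYYYB
BBBYYYYB
BBBYYYYK
BBBYYYYB
BBBBBBBB
BBBRBBBB
BBWWWBBB
After op 6 paint(6,5,K):
BBKWBBBB
BBBYYYYB
BBBYYYYB
BBBYYYYK
BBBYYYYB
BBBBBBBB
BBBRBKBB
BBWWWBBB
After op 7 paint(1,0,G):
BBKWBBBB
GBBYYYYB
BBBYYYYB
BBBYYYYK
BBBYYYYB
BBBBBBBB
BBBRBKBB
BBWWWBBB

Answer: BBKWBBBB
GBBYYYYB
BBBYYYYB
BBBYYYYK
BBBYYYYB
BBBBBBBB
BBBRBKBB
BBWWWBBB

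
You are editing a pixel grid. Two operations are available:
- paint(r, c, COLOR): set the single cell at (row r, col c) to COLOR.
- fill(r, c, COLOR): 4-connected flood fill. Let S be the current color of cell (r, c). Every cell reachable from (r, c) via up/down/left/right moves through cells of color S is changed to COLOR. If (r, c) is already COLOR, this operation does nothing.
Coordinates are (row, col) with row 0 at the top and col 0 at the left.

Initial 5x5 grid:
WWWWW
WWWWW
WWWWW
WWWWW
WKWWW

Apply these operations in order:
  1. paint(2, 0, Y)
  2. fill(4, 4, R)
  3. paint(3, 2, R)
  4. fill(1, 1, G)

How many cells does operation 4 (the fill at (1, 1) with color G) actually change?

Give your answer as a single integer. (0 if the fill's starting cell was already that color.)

Answer: 23

Derivation:
After op 1 paint(2,0,Y):
WWWWW
WWWWW
YWWWW
WWWWW
WKWWW
After op 2 fill(4,4,R) [23 cells changed]:
RRRRR
RRRRR
YRRRR
RRRRR
RKRRR
After op 3 paint(3,2,R):
RRRRR
RRRRR
YRRRR
RRRRR
RKRRR
After op 4 fill(1,1,G) [23 cells changed]:
GGGGG
GGGGG
YGGGG
GGGGG
GKGGG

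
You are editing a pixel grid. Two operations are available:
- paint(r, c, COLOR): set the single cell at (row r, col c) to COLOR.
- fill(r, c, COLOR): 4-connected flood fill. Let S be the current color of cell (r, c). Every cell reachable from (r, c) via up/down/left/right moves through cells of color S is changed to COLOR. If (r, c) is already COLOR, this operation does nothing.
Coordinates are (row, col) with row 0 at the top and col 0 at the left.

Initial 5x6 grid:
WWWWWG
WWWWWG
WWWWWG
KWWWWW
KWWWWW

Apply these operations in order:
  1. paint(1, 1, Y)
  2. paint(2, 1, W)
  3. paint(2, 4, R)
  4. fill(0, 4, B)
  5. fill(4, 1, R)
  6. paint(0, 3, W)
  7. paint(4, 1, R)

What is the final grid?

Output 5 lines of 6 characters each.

After op 1 paint(1,1,Y):
WWWWWG
WYWWWG
WWWWWG
KWWWWW
KWWWWW
After op 2 paint(2,1,W):
WWWWWG
WYWWWG
WWWWWG
KWWWWW
KWWWWW
After op 3 paint(2,4,R):
WWWWWG
WYWWWG
WWWWRG
KWWWWW
KWWWWW
After op 4 fill(0,4,B) [23 cells changed]:
BBBBBG
BYBBBG
BBBBRG
KBBBBB
KBBBBB
After op 5 fill(4,1,R) [23 cells changed]:
RRRRRG
RYRRRG
RRRRRG
KRRRRR
KRRRRR
After op 6 paint(0,3,W):
RRRWRG
RYRRRG
RRRRRG
KRRRRR
KRRRRR
After op 7 paint(4,1,R):
RRRWRG
RYRRRG
RRRRRG
KRRRRR
KRRRRR

Answer: RRRWRG
RYRRRG
RRRRRG
KRRRRR
KRRRRR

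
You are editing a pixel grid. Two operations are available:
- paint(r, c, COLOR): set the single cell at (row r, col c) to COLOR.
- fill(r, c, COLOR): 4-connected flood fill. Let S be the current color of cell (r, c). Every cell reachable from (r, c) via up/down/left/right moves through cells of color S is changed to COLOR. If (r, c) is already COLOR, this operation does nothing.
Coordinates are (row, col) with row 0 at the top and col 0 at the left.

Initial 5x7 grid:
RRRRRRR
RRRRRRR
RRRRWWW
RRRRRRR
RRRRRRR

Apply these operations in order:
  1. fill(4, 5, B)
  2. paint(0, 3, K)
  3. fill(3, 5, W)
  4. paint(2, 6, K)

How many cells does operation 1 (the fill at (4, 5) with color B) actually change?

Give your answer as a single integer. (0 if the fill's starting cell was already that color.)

After op 1 fill(4,5,B) [32 cells changed]:
BBBBBBB
BBBBBBB
BBBBWWW
BBBBBBB
BBBBBBB

Answer: 32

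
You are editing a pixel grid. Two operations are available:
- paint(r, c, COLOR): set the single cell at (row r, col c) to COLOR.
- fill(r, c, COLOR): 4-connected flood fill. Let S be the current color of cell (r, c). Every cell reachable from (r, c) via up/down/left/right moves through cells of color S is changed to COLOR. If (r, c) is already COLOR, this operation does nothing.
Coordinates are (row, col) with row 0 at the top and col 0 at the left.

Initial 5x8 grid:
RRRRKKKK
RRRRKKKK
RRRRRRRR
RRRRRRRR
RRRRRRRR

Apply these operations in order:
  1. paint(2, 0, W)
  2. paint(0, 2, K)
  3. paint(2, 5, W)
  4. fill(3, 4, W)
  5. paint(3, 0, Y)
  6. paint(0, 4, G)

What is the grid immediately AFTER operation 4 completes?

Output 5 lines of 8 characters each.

After op 1 paint(2,0,W):
RRRRKKKK
RRRRKKKK
WRRRRRRR
RRRRRRRR
RRRRRRRR
After op 2 paint(0,2,K):
RRKRKKKK
RRRRKKKK
WRRRRRRR
RRRRRRRR
RRRRRRRR
After op 3 paint(2,5,W):
RRKRKKKK
RRRRKKKK
WRRRRWRR
RRRRRRRR
RRRRRRRR
After op 4 fill(3,4,W) [29 cells changed]:
WWKWKKKK
WWWWKKKK
WWWWWWWW
WWWWWWWW
WWWWWWWW

Answer: WWKWKKKK
WWWWKKKK
WWWWWWWW
WWWWWWWW
WWWWWWWW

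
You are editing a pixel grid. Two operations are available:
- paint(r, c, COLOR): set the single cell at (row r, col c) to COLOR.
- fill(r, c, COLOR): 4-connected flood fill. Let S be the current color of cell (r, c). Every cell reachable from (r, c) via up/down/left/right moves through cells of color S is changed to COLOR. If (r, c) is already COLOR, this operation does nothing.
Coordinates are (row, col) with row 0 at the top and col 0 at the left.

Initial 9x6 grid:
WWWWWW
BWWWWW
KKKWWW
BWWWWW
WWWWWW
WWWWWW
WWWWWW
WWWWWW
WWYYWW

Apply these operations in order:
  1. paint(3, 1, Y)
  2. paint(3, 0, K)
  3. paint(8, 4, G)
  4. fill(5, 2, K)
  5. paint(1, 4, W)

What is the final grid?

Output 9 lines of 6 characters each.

Answer: KKKKKK
BKKKWK
KKKKKK
KYKKKK
KKKKKK
KKKKKK
KKKKKK
KKKKKK
KKYYGK

Derivation:
After op 1 paint(3,1,Y):
WWWWWW
BWWWWW
KKKWWW
BYWWWW
WWWWWW
WWWWWW
WWWWWW
WWWWWW
WWYYWW
After op 2 paint(3,0,K):
WWWWWW
BWWWWW
KKKWWW
KYWWWW
WWWWWW
WWWWWW
WWWWWW
WWWWWW
WWYYWW
After op 3 paint(8,4,G):
WWWWWW
BWWWWW
KKKWWW
KYWWWW
WWWWWW
WWWWWW
WWWWWW
WWWWWW
WWYYGW
After op 4 fill(5,2,K) [45 cells changed]:
KKKKKK
BKKKKK
KKKKKK
KYKKKK
KKKKKK
KKKKKK
KKKKKK
KKKKKK
KKYYGK
After op 5 paint(1,4,W):
KKKKKK
BKKKWK
KKKKKK
KYKKKK
KKKKKK
KKKKKK
KKKKKK
KKKKKK
KKYYGK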